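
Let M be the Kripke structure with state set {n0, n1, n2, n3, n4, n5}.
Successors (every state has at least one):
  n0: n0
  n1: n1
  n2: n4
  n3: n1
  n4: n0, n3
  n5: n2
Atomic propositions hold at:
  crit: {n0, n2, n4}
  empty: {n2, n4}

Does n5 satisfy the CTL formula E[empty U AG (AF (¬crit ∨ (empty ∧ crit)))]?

Sat(¬crit) = {n1, n3, n5}
Sat(empty ∧ crit) = {n2, n4}
Sat(¬crit ∨ (empty ∧ crit)) = {n1, n2, n3, n4, n5}
AF (¬crit ∨ (empty ∧ crit)): least fixpoint, start Z0 = {n1, n2, n3, n4, n5}, add states with every successor in Z. Already a fixed point.
Sat(AF (¬crit ∨ (empty ∧ crit))) = {n1, n2, n3, n4, n5}
AG (AF (¬crit ∨ (empty ∧ crit))): greatest fixpoint, start Z0 = {n1, n2, n3, n4, n5}, keep only states in Sat with every successor in Z. Z1 = {n1, n2, n3, n5}; Z2 = {n1, n3, n5}; Z3 = {n1, n3}; fixed.
Sat(AG (AF (¬crit ∨ (empty ∧ crit)))) = {n1, n3}
E[empty U AG (AF (¬crit ∨ (empty ∧ crit)))]: least fixpoint, start Z0 = Sat(AG (AF (¬crit ∨ (empty ∧ crit)))) = {n1, n3}, add states in Sat(empty) with some successor in Z. Z1 = {n1, n3, n4}; Z2 = {n1, n2, n3, n4}; fixed.
Sat(E[empty U AG (AF (¬crit ∨ (empty ∧ crit)))]) = {n1, n2, n3, n4}
n5 ∉ Sat(E[empty U AG (AF (¬crit ∨ (empty ∧ crit)))]) = {n1, n2, n3, n4}, so the formula does not hold at n5.

No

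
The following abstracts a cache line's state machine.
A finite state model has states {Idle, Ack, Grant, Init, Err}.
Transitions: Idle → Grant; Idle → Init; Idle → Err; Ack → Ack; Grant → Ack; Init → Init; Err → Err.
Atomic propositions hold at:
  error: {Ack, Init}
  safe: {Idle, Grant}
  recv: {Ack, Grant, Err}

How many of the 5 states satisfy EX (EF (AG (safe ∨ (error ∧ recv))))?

Sat(error ∧ recv) = {Ack}
Sat(safe ∨ (error ∧ recv)) = {Idle, Ack, Grant}
AG (safe ∨ (error ∧ recv)): greatest fixpoint, start Z0 = {Idle, Ack, Grant}, keep only states in Sat with every successor in Z. Z1 = {Ack, Grant}; fixed.
Sat(AG (safe ∨ (error ∧ recv))) = {Ack, Grant}
EF (AG (safe ∨ (error ∧ recv))): least fixpoint, start Z0 = {Ack, Grant}, add states with some successor in Z. Z1 = {Idle, Ack, Grant}; fixed.
Sat(EF (AG (safe ∨ (error ∧ recv)))) = {Idle, Ack, Grant}
Sat(EX (EF (AG (safe ∨ (error ∧ recv))))) = {s : some successor in {Idle, Ack, Grant}} = {Idle, Ack, Grant}
|Sat(EX (EF (AG (safe ∨ (error ∧ recv)))))| = |{Idle, Ack, Grant}| = 3.

3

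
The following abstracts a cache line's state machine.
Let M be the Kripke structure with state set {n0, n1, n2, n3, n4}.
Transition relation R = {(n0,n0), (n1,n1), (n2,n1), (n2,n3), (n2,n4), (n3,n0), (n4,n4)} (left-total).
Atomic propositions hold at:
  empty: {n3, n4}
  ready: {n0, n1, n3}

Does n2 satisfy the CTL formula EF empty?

EF empty: least fixpoint, start Z0 = {n3, n4}, add states with some successor in Z. Z1 = {n2, n3, n4}; fixed.
Sat(EF empty) = {n2, n3, n4}
n2 ∈ Sat(EF empty) = {n2, n3, n4}, so the formula holds at n2.

Yes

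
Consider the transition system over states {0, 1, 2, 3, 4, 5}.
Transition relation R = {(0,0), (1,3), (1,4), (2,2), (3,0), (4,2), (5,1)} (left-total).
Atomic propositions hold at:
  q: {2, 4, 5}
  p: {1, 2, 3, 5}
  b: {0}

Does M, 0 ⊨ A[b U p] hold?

A[b U p]: least fixpoint, start Z0 = Sat(p) = {1, 2, 3, 5}, add states in Sat(b) with every successor in Z. Already a fixed point.
Sat(A[b U p]) = {1, 2, 3, 5}
0 ∉ Sat(A[b U p]) = {1, 2, 3, 5}, so the formula does not hold at 0.

No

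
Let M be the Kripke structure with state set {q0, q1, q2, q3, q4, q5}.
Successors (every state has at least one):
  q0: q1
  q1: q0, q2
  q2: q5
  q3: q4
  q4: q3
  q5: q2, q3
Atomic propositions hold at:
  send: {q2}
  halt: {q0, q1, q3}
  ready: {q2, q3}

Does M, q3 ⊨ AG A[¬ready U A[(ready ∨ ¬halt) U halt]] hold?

Sat(¬ready) = {q0, q1, q4, q5}
Sat(¬halt) = {q2, q4, q5}
Sat(ready ∨ ¬halt) = {q2, q3, q4, q5}
A[(ready ∨ ¬halt) U halt]: least fixpoint, start Z0 = Sat(halt) = {q0, q1, q3}, add states in Sat(ready ∨ ¬halt) with every successor in Z. Z1 = {q0, q1, q3, q4}; fixed.
Sat(A[(ready ∨ ¬halt) U halt]) = {q0, q1, q3, q4}
A[¬ready U A[(ready ∨ ¬halt) U halt]]: least fixpoint, start Z0 = Sat(A[(ready ∨ ¬halt) U halt]) = {q0, q1, q3, q4}, add states in Sat(¬ready) with every successor in Z. Already a fixed point.
Sat(A[¬ready U A[(ready ∨ ¬halt) U halt]]) = {q0, q1, q3, q4}
AG A[¬ready U A[(ready ∨ ¬halt) U halt]]: greatest fixpoint, start Z0 = {q0, q1, q3, q4}, keep only states in Sat with every successor in Z. Z1 = {q0, q3, q4}; Z2 = {q3, q4}; fixed.
Sat(AG A[¬ready U A[(ready ∨ ¬halt) U halt]]) = {q3, q4}
q3 ∈ Sat(AG A[¬ready U A[(ready ∨ ¬halt) U halt]]) = {q3, q4}, so the formula holds at q3.

Yes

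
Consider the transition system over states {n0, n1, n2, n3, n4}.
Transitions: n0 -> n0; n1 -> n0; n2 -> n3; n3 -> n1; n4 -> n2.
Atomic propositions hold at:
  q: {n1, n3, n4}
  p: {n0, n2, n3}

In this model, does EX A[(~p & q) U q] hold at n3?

Yes

Sat(~p) = {n1, n4}
Sat(~p & q) = {n1, n4}
A[(~p & q) U q]: least fixpoint, start Z0 = Sat(q) = {n1, n3, n4}, add states in Sat(~p & q) with every successor in Z. Already a fixed point.
Sat(A[(~p & q) U q]) = {n1, n3, n4}
Sat(EX A[(~p & q) U q]) = {s : some successor in {n1, n3, n4}} = {n2, n3}
n3 ∈ Sat(EX A[(~p & q) U q]) = {n2, n3}, so the formula holds at n3.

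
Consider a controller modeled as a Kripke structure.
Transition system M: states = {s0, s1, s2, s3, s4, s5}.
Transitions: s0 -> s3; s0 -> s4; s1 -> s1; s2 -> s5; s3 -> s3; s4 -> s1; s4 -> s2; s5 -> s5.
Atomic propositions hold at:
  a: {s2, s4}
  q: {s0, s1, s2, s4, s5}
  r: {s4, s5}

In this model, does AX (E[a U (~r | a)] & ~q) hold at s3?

Sat(~r) = {s0, s1, s2, s3}
Sat(~r | a) = {s0, s1, s2, s3, s4}
E[a U (~r | a)]: least fixpoint, start Z0 = Sat((~r | a)) = {s0, s1, s2, s3, s4}, add states in Sat(a) with some successor in Z. Already a fixed point.
Sat(E[a U (~r | a)]) = {s0, s1, s2, s3, s4}
Sat(~q) = {s3}
Sat(E[a U (~r | a)] & ~q) = {s3}
Sat(AX (E[a U (~r | a)] & ~q)) = {s : every successor in {s3}} = {s3}
s3 ∈ Sat(AX (E[a U (~r | a)] & ~q)) = {s3}, so the formula holds at s3.

Yes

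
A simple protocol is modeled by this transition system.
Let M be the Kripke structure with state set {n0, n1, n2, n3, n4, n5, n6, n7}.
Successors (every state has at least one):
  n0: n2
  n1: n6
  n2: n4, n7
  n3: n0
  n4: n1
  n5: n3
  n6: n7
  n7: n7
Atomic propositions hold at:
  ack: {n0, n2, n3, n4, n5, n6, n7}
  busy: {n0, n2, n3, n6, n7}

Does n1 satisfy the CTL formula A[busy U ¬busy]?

Yes

Sat(¬busy) = {n1, n4, n5}
A[busy U ¬busy]: least fixpoint, start Z0 = Sat(¬busy) = {n1, n4, n5}, add states in Sat(busy) with every successor in Z. Already a fixed point.
Sat(A[busy U ¬busy]) = {n1, n4, n5}
n1 ∈ Sat(A[busy U ¬busy]) = {n1, n4, n5}, so the formula holds at n1.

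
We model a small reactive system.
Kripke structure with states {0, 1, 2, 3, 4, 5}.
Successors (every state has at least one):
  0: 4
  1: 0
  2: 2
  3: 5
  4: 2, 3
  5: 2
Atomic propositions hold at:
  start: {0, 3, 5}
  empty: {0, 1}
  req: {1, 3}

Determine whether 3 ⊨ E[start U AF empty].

AF empty: least fixpoint, start Z0 = {0, 1}, add states with every successor in Z. Already a fixed point.
Sat(AF empty) = {0, 1}
E[start U AF empty]: least fixpoint, start Z0 = Sat(AF empty) = {0, 1}, add states in Sat(start) with some successor in Z. Already a fixed point.
Sat(E[start U AF empty]) = {0, 1}
3 ∉ Sat(E[start U AF empty]) = {0, 1}, so the formula does not hold at 3.

No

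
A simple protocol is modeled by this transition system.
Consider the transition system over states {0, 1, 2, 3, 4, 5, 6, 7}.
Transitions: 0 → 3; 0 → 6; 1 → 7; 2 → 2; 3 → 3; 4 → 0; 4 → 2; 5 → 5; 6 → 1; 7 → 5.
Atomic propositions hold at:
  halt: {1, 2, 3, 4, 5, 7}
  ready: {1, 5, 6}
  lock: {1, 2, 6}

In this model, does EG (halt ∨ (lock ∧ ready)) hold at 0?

Sat(lock ∧ ready) = {1, 6}
Sat(halt ∨ (lock ∧ ready)) = {1, 2, 3, 4, 5, 6, 7}
EG (halt ∨ (lock ∧ ready)): greatest fixpoint, start Z0 = {1, 2, 3, 4, 5, 6, 7}, keep only states in Sat with some successor in Z. Already a fixed point.
Sat(EG (halt ∨ (lock ∧ ready))) = {1, 2, 3, 4, 5, 6, 7}
0 ∉ Sat(EG (halt ∨ (lock ∧ ready))) = {1, 2, 3, 4, 5, 6, 7}, so the formula does not hold at 0.

No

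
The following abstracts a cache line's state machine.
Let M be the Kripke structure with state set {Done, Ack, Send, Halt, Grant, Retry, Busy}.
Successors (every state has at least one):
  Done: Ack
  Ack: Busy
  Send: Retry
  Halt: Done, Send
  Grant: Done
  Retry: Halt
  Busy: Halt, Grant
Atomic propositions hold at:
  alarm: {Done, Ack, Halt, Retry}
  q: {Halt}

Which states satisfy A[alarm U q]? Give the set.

A[alarm U q]: least fixpoint, start Z0 = Sat(q) = {Halt}, add states in Sat(alarm) with every successor in Z. Z1 = {Halt, Retry}; fixed.
Sat(A[alarm U q]) = {Halt, Retry}

{Halt, Retry}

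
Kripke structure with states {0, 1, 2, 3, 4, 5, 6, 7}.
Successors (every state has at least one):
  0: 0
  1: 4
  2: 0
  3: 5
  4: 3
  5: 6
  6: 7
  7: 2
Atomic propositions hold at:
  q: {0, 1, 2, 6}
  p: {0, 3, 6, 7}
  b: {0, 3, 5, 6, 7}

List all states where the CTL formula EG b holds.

EG b: greatest fixpoint, start Z0 = {0, 3, 5, 6, 7}, keep only states in Sat with some successor in Z. Z1 = {0, 3, 5, 6}; Z2 = {0, 3, 5}; Z3 = {0, 3}; Z4 = {0}; fixed.
Sat(EG b) = {0}

{0}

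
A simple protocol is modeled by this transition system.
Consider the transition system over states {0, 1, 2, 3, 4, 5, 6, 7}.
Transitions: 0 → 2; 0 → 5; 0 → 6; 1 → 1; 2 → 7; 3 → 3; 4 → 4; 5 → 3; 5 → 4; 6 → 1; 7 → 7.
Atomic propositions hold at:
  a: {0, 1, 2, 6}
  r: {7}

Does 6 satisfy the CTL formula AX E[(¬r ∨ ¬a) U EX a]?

Yes

Sat(¬r) = {0, 1, 2, 3, 4, 5, 6}
Sat(¬a) = {3, 4, 5, 7}
Sat(¬r ∨ ¬a) = {0, 1, 2, 3, 4, 5, 6, 7}
Sat(EX a) = {s : some successor in {0, 1, 2, 6}} = {0, 1, 6}
E[(¬r ∨ ¬a) U EX a]: least fixpoint, start Z0 = Sat(EX a) = {0, 1, 6}, add states in Sat(¬r ∨ ¬a) with some successor in Z. Already a fixed point.
Sat(E[(¬r ∨ ¬a) U EX a]) = {0, 1, 6}
Sat(AX E[(¬r ∨ ¬a) U EX a]) = {s : every successor in {0, 1, 6}} = {1, 6}
6 ∈ Sat(AX E[(¬r ∨ ¬a) U EX a]) = {1, 6}, so the formula holds at 6.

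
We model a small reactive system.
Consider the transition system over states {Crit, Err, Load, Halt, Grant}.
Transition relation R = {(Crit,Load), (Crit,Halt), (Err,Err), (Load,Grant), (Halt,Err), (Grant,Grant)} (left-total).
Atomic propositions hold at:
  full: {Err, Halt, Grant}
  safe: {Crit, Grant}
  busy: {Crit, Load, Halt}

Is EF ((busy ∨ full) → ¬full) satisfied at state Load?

Sat(busy ∨ full) = {Crit, Err, Load, Halt, Grant}
Sat(¬full) = {Crit, Load}
Sat((busy ∨ full) → ¬full) = {Crit, Load}
EF ((busy ∨ full) → ¬full): least fixpoint, start Z0 = {Crit, Load}, add states with some successor in Z. Already a fixed point.
Sat(EF ((busy ∨ full) → ¬full)) = {Crit, Load}
Load ∈ Sat(EF ((busy ∨ full) → ¬full)) = {Crit, Load}, so the formula holds at Load.

Yes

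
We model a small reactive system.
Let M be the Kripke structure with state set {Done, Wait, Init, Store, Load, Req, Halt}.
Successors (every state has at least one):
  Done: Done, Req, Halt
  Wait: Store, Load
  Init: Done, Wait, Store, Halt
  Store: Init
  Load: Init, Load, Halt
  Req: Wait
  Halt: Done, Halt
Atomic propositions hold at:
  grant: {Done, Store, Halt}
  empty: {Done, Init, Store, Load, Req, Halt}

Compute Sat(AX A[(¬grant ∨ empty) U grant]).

{Halt}

Sat(¬grant) = {Wait, Init, Load, Req}
Sat(¬grant ∨ empty) = {Done, Wait, Init, Store, Load, Req, Halt}
A[(¬grant ∨ empty) U grant]: least fixpoint, start Z0 = Sat(grant) = {Done, Store, Halt}, add states in Sat(¬grant ∨ empty) with every successor in Z. Already a fixed point.
Sat(A[(¬grant ∨ empty) U grant]) = {Done, Store, Halt}
Sat(AX A[(¬grant ∨ empty) U grant]) = {s : every successor in {Done, Store, Halt}} = {Halt}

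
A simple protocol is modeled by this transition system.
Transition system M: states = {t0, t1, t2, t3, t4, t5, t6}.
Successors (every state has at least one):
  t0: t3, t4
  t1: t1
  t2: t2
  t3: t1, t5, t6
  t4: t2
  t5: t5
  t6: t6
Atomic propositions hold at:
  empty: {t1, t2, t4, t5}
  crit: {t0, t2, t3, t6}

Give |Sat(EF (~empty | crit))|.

Sat(~empty) = {t0, t3, t6}
Sat(~empty | crit) = {t0, t2, t3, t6}
EF (~empty | crit): least fixpoint, start Z0 = {t0, t2, t3, t6}, add states with some successor in Z. Z1 = {t0, t2, t3, t4, t6}; fixed.
Sat(EF (~empty | crit)) = {t0, t2, t3, t4, t6}
|Sat(EF (~empty | crit))| = |{t0, t2, t3, t4, t6}| = 5.

5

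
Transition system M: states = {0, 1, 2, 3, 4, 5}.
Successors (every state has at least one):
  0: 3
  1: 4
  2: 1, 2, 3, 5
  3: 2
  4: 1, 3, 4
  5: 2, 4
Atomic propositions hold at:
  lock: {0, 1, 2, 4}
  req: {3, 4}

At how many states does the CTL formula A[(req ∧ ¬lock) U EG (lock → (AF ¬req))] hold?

4

Sat(¬lock) = {3, 5}
Sat(req ∧ ¬lock) = {3}
Sat(¬req) = {0, 1, 2, 5}
AF ¬req: least fixpoint, start Z0 = {0, 1, 2, 5}, add states with every successor in Z. Z1 = {0, 1, 2, 3, 5}; fixed.
Sat(AF ¬req) = {0, 1, 2, 3, 5}
Sat(lock → (AF ¬req)) = {0, 1, 2, 3, 5}
EG (lock → (AF ¬req)): greatest fixpoint, start Z0 = {0, 1, 2, 3, 5}, keep only states in Sat with some successor in Z. Z1 = {0, 2, 3, 5}; fixed.
Sat(EG (lock → (AF ¬req))) = {0, 2, 3, 5}
A[(req ∧ ¬lock) U EG (lock → (AF ¬req))]: least fixpoint, start Z0 = Sat(EG (lock → (AF ¬req))) = {0, 2, 3, 5}, add states in Sat(req ∧ ¬lock) with every successor in Z. Already a fixed point.
Sat(A[(req ∧ ¬lock) U EG (lock → (AF ¬req))]) = {0, 2, 3, 5}
|Sat(A[(req ∧ ¬lock) U EG (lock → (AF ¬req))])| = |{0, 2, 3, 5}| = 4.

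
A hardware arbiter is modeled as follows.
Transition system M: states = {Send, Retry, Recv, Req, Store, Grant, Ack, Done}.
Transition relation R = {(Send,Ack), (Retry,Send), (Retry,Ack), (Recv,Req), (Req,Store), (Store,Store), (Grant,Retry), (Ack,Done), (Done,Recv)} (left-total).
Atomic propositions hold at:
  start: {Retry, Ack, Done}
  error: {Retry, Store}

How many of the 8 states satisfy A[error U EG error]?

1

EG error: greatest fixpoint, start Z0 = {Retry, Store}, keep only states in Sat with some successor in Z. Z1 = {Store}; fixed.
Sat(EG error) = {Store}
A[error U EG error]: least fixpoint, start Z0 = Sat(EG error) = {Store}, add states in Sat(error) with every successor in Z. Already a fixed point.
Sat(A[error U EG error]) = {Store}
|Sat(A[error U EG error])| = |{Store}| = 1.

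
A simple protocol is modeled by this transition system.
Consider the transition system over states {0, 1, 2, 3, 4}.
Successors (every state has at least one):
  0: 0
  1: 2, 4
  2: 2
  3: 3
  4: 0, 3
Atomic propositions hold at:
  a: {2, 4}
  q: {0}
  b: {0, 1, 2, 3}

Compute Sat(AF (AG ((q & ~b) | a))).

{2}

Sat(~b) = {4}
Sat(q & ~b) = ∅
Sat((q & ~b) | a) = {2, 4}
AG ((q & ~b) | a): greatest fixpoint, start Z0 = {2, 4}, keep only states in Sat with every successor in Z. Z1 = {2}; fixed.
Sat(AG ((q & ~b) | a)) = {2}
AF (AG ((q & ~b) | a)): least fixpoint, start Z0 = {2}, add states with every successor in Z. Already a fixed point.
Sat(AF (AG ((q & ~b) | a))) = {2}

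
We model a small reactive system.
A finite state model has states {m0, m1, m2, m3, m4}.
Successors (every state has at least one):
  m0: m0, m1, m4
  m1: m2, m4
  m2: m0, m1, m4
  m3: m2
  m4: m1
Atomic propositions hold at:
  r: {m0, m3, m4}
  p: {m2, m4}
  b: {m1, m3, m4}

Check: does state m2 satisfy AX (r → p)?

Sat(r → p) = {m1, m2, m4}
Sat(AX (r → p)) = {s : every successor in {m1, m2, m4}} = {m1, m3, m4}
m2 ∉ Sat(AX (r → p)) = {m1, m3, m4}, so the formula does not hold at m2.

No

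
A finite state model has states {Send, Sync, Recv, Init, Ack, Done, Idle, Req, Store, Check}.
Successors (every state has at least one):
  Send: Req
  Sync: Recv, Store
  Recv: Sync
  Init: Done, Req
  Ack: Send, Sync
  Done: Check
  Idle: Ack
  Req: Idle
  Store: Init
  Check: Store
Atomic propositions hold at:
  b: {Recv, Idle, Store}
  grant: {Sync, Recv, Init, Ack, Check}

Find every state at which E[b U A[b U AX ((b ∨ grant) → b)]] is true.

{Send, Sync, Recv, Init, Req, Store, Check}

Sat(b ∨ grant) = {Sync, Recv, Init, Ack, Idle, Store, Check}
Sat((b ∨ grant) → b) = {Send, Recv, Done, Idle, Req, Store}
Sat(AX ((b ∨ grant) → b)) = {s : every successor in {Send, Recv, Done, Idle, Req, Store}} = {Send, Sync, Init, Req, Check}
A[b U AX ((b ∨ grant) → b)]: least fixpoint, start Z0 = Sat(AX ((b ∨ grant) → b)) = {Send, Sync, Init, Req, Check}, add states in Sat(b) with every successor in Z. Z1 = {Send, Sync, Recv, Init, Req, Store, Check}; fixed.
Sat(A[b U AX ((b ∨ grant) → b)]) = {Send, Sync, Recv, Init, Req, Store, Check}
E[b U A[b U AX ((b ∨ grant) → b)]]: least fixpoint, start Z0 = Sat(A[b U AX ((b ∨ grant) → b)]) = {Send, Sync, Recv, Init, Req, Store, Check}, add states in Sat(b) with some successor in Z. Already a fixed point.
Sat(E[b U A[b U AX ((b ∨ grant) → b)]]) = {Send, Sync, Recv, Init, Req, Store, Check}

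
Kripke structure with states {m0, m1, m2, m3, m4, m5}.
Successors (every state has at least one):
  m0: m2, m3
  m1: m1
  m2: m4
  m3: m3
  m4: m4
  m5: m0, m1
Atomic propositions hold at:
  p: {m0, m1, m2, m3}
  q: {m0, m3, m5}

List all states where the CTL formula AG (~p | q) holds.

Sat(~p) = {m4, m5}
Sat(~p | q) = {m0, m3, m4, m5}
AG (~p | q): greatest fixpoint, start Z0 = {m0, m3, m4, m5}, keep only states in Sat with every successor in Z. Z1 = {m3, m4}; fixed.
Sat(AG (~p | q)) = {m3, m4}

{m3, m4}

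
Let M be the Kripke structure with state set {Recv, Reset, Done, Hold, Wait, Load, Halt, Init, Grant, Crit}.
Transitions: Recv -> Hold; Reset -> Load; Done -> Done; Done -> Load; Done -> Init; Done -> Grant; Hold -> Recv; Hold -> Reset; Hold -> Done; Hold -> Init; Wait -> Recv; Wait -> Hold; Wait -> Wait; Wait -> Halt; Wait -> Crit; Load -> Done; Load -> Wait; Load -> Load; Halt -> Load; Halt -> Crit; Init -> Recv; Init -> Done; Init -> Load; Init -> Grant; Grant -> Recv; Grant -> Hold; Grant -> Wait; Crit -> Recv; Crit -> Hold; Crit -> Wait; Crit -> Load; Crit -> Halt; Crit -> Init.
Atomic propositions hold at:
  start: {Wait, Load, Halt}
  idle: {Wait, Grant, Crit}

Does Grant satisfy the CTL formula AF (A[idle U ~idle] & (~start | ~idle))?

Sat(~idle) = {Recv, Reset, Done, Hold, Load, Halt, Init}
A[idle U ~idle]: least fixpoint, start Z0 = Sat(~idle) = {Recv, Reset, Done, Hold, Load, Halt, Init}, add states in Sat(idle) with every successor in Z. Already a fixed point.
Sat(A[idle U ~idle]) = {Recv, Reset, Done, Hold, Load, Halt, Init}
Sat(~start) = {Recv, Reset, Done, Hold, Init, Grant, Crit}
Sat(~start | ~idle) = {Recv, Reset, Done, Hold, Load, Halt, Init, Grant, Crit}
Sat(A[idle U ~idle] & (~start | ~idle)) = {Recv, Reset, Done, Hold, Load, Halt, Init}
AF (A[idle U ~idle] & (~start | ~idle)): least fixpoint, start Z0 = {Recv, Reset, Done, Hold, Load, Halt, Init}, add states with every successor in Z. Already a fixed point.
Sat(AF (A[idle U ~idle] & (~start | ~idle))) = {Recv, Reset, Done, Hold, Load, Halt, Init}
Grant ∉ Sat(AF (A[idle U ~idle] & (~start | ~idle))) = {Recv, Reset, Done, Hold, Load, Halt, Init}, so the formula does not hold at Grant.

No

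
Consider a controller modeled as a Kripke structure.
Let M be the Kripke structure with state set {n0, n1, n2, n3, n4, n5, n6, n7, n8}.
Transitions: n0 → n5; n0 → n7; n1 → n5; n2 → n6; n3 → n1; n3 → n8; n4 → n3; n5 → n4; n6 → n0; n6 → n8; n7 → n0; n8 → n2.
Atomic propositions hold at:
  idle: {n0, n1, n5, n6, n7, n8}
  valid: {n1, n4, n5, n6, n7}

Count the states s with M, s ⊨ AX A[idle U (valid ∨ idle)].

Sat(valid ∨ idle) = {n0, n1, n4, n5, n6, n7, n8}
A[idle U (valid ∨ idle)]: least fixpoint, start Z0 = Sat((valid ∨ idle)) = {n0, n1, n4, n5, n6, n7, n8}, add states in Sat(idle) with every successor in Z. Already a fixed point.
Sat(A[idle U (valid ∨ idle)]) = {n0, n1, n4, n5, n6, n7, n8}
Sat(AX A[idle U (valid ∨ idle)]) = {s : every successor in {n0, n1, n4, n5, n6, n7, n8}} = {n0, n1, n2, n3, n5, n6, n7}
|Sat(AX A[idle U (valid ∨ idle)])| = |{n0, n1, n2, n3, n5, n6, n7}| = 7.

7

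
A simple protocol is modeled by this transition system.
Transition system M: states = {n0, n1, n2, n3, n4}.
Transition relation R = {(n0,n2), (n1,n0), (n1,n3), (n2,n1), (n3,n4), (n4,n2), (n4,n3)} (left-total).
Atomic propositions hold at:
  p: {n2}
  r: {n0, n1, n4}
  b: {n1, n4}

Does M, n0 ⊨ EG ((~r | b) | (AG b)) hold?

No

Sat(~r) = {n2, n3}
Sat(~r | b) = {n1, n2, n3, n4}
AG b: greatest fixpoint, start Z0 = {n1, n4}, keep only states in Sat with every successor in Z. Z1 = ∅; fixed.
Sat(AG b) = ∅
Sat((~r | b) | (AG b)) = {n1, n2, n3, n4}
EG ((~r | b) | (AG b)): greatest fixpoint, start Z0 = {n1, n2, n3, n4}, keep only states in Sat with some successor in Z. Already a fixed point.
Sat(EG ((~r | b) | (AG b))) = {n1, n2, n3, n4}
n0 ∉ Sat(EG ((~r | b) | (AG b))) = {n1, n2, n3, n4}, so the formula does not hold at n0.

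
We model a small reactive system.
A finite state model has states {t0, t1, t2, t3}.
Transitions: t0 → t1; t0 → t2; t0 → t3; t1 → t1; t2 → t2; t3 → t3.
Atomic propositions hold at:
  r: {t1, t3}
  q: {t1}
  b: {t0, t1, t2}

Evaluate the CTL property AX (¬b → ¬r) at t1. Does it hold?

Sat(¬b) = {t3}
Sat(¬r) = {t0, t2}
Sat(¬b → ¬r) = {t0, t1, t2}
Sat(AX (¬b → ¬r)) = {s : every successor in {t0, t1, t2}} = {t1, t2}
t1 ∈ Sat(AX (¬b → ¬r)) = {t1, t2}, so the formula holds at t1.

Yes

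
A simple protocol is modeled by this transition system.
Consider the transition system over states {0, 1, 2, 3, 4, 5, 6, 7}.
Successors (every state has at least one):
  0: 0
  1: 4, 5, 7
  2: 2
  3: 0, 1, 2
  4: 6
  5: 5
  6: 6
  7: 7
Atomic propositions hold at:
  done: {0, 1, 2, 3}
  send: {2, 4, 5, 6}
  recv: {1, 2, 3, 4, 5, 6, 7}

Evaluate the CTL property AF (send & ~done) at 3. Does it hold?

No

Sat(~done) = {4, 5, 6, 7}
Sat(send & ~done) = {4, 5, 6}
AF (send & ~done): least fixpoint, start Z0 = {4, 5, 6}, add states with every successor in Z. Already a fixed point.
Sat(AF (send & ~done)) = {4, 5, 6}
3 ∉ Sat(AF (send & ~done)) = {4, 5, 6}, so the formula does not hold at 3.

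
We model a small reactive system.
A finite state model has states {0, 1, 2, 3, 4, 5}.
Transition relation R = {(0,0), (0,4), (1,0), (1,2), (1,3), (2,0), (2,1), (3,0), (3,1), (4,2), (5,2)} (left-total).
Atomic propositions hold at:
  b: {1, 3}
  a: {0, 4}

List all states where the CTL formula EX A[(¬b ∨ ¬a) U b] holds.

{1, 2, 3}

Sat(¬b) = {0, 2, 4, 5}
Sat(¬a) = {1, 2, 3, 5}
Sat(¬b ∨ ¬a) = {0, 1, 2, 3, 4, 5}
A[(¬b ∨ ¬a) U b]: least fixpoint, start Z0 = Sat(b) = {1, 3}, add states in Sat(¬b ∨ ¬a) with every successor in Z. Already a fixed point.
Sat(A[(¬b ∨ ¬a) U b]) = {1, 3}
Sat(EX A[(¬b ∨ ¬a) U b]) = {s : some successor in {1, 3}} = {1, 2, 3}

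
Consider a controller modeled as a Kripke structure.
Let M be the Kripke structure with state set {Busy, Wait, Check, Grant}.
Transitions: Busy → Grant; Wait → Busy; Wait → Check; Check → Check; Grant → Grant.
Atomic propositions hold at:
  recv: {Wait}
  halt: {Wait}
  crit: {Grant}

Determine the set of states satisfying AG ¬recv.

{Busy, Check, Grant}

Sat(¬recv) = {Busy, Check, Grant}
AG ¬recv: greatest fixpoint, start Z0 = {Busy, Check, Grant}, keep only states in Sat with every successor in Z. Already a fixed point.
Sat(AG ¬recv) = {Busy, Check, Grant}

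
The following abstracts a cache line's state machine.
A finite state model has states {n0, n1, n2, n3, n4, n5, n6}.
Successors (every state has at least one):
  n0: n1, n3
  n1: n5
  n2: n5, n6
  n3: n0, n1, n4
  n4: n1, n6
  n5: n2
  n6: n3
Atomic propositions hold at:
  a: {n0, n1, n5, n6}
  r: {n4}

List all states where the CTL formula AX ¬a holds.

Sat(¬a) = {n2, n3, n4}
Sat(AX ¬a) = {s : every successor in {n2, n3, n4}} = {n5, n6}

{n5, n6}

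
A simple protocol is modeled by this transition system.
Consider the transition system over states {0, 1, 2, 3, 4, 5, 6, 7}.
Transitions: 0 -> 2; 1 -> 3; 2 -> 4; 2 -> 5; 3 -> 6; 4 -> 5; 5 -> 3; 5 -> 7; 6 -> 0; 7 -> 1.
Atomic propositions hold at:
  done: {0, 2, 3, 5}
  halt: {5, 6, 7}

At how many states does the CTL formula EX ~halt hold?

Sat(~halt) = {0, 1, 2, 3, 4}
Sat(EX ~halt) = {s : some successor in {0, 1, 2, 3, 4}} = {0, 1, 2, 5, 6, 7}
|Sat(EX ~halt)| = |{0, 1, 2, 5, 6, 7}| = 6.

6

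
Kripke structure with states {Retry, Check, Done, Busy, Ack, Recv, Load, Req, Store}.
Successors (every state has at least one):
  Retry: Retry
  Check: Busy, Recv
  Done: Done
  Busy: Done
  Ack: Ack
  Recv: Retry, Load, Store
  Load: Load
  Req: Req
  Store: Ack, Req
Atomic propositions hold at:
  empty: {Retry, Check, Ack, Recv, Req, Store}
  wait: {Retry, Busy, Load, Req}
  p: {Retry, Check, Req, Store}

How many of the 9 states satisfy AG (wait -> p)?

Sat(wait -> p) = {Retry, Check, Done, Ack, Recv, Req, Store}
AG (wait -> p): greatest fixpoint, start Z0 = {Retry, Check, Done, Ack, Recv, Req, Store}, keep only states in Sat with every successor in Z. Z1 = {Retry, Done, Ack, Req, Store}; fixed.
Sat(AG (wait -> p)) = {Retry, Done, Ack, Req, Store}
|Sat(AG (wait -> p))| = |{Retry, Done, Ack, Req, Store}| = 5.

5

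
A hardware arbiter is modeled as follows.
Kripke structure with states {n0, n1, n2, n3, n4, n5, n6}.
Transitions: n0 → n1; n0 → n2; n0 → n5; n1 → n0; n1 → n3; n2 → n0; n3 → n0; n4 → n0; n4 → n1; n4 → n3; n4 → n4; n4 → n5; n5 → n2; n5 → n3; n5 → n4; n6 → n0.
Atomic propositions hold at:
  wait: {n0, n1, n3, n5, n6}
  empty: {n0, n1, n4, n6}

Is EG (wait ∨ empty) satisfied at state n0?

Yes

Sat(wait ∨ empty) = {n0, n1, n3, n4, n5, n6}
EG (wait ∨ empty): greatest fixpoint, start Z0 = {n0, n1, n3, n4, n5, n6}, keep only states in Sat with some successor in Z. Already a fixed point.
Sat(EG (wait ∨ empty)) = {n0, n1, n3, n4, n5, n6}
n0 ∈ Sat(EG (wait ∨ empty)) = {n0, n1, n3, n4, n5, n6}, so the formula holds at n0.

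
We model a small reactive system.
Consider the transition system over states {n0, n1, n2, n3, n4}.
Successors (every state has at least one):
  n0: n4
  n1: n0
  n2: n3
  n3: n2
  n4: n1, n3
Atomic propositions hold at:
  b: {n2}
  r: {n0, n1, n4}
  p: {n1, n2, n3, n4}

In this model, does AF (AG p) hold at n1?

No

AG p: greatest fixpoint, start Z0 = {n1, n2, n3, n4}, keep only states in Sat with every successor in Z. Z1 = {n2, n3, n4}; Z2 = {n2, n3}; fixed.
Sat(AG p) = {n2, n3}
AF (AG p): least fixpoint, start Z0 = {n2, n3}, add states with every successor in Z. Already a fixed point.
Sat(AF (AG p)) = {n2, n3}
n1 ∉ Sat(AF (AG p)) = {n2, n3}, so the formula does not hold at n1.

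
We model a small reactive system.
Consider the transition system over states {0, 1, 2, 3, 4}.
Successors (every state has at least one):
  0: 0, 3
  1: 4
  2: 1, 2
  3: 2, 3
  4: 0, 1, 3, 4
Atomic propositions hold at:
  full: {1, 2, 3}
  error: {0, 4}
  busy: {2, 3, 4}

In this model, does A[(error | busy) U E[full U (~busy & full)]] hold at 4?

No

Sat(error | busy) = {0, 2, 3, 4}
Sat(~busy) = {0, 1}
Sat(~busy & full) = {1}
E[full U (~busy & full)]: least fixpoint, start Z0 = Sat((~busy & full)) = {1}, add states in Sat(full) with some successor in Z. Z1 = {1, 2}; Z2 = {1, 2, 3}; fixed.
Sat(E[full U (~busy & full)]) = {1, 2, 3}
A[(error | busy) U E[full U (~busy & full)]]: least fixpoint, start Z0 = Sat(E[full U (~busy & full)]) = {1, 2, 3}, add states in Sat(error | busy) with every successor in Z. Already a fixed point.
Sat(A[(error | busy) U E[full U (~busy & full)]]) = {1, 2, 3}
4 ∉ Sat(A[(error | busy) U E[full U (~busy & full)]]) = {1, 2, 3}, so the formula does not hold at 4.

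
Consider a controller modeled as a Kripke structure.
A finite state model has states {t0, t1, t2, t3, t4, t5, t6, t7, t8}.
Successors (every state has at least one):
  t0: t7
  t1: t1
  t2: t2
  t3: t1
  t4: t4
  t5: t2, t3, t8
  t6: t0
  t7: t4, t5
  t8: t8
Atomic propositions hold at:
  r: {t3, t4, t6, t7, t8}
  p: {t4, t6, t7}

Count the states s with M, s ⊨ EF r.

EF r: least fixpoint, start Z0 = {t3, t4, t6, t7, t8}, add states with some successor in Z. Z1 = {t0, t3, t4, t5, t6, t7, t8}; fixed.
Sat(EF r) = {t0, t3, t4, t5, t6, t7, t8}
|Sat(EF r)| = |{t0, t3, t4, t5, t6, t7, t8}| = 7.

7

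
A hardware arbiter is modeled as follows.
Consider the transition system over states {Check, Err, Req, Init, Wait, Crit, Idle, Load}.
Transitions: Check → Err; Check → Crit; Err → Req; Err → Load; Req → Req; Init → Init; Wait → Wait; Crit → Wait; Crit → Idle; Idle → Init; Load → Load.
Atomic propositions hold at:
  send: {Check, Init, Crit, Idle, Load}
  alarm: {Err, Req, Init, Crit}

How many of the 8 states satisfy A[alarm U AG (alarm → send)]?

Sat(alarm → send) = {Check, Init, Wait, Crit, Idle, Load}
AG (alarm → send): greatest fixpoint, start Z0 = {Check, Init, Wait, Crit, Idle, Load}, keep only states in Sat with every successor in Z. Z1 = {Init, Wait, Crit, Idle, Load}; fixed.
Sat(AG (alarm → send)) = {Init, Wait, Crit, Idle, Load}
A[alarm U AG (alarm → send)]: least fixpoint, start Z0 = Sat(AG (alarm → send)) = {Init, Wait, Crit, Idle, Load}, add states in Sat(alarm) with every successor in Z. Already a fixed point.
Sat(A[alarm U AG (alarm → send)]) = {Init, Wait, Crit, Idle, Load}
|Sat(A[alarm U AG (alarm → send)])| = |{Init, Wait, Crit, Idle, Load}| = 5.

5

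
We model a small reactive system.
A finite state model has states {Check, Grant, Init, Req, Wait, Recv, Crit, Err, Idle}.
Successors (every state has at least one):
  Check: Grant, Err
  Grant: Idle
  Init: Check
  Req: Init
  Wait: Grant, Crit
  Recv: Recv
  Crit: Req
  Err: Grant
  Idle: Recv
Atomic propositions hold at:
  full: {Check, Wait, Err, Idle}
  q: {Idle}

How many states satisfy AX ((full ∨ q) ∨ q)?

Sat(full ∨ q) = {Check, Wait, Err, Idle}
Sat((full ∨ q) ∨ q) = {Check, Wait, Err, Idle}
Sat(AX ((full ∨ q) ∨ q)) = {s : every successor in {Check, Wait, Err, Idle}} = {Grant, Init}
|Sat(AX ((full ∨ q) ∨ q))| = |{Grant, Init}| = 2.

2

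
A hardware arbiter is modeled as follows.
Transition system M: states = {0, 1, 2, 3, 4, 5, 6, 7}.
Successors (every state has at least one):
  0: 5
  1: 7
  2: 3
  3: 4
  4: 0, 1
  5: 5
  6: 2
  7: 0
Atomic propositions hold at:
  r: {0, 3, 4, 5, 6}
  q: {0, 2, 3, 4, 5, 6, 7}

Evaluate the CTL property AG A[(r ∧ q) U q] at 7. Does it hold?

Yes

Sat(r ∧ q) = {0, 3, 4, 5, 6}
A[(r ∧ q) U q]: least fixpoint, start Z0 = Sat(q) = {0, 2, 3, 4, 5, 6, 7}, add states in Sat(r ∧ q) with every successor in Z. Already a fixed point.
Sat(A[(r ∧ q) U q]) = {0, 2, 3, 4, 5, 6, 7}
AG A[(r ∧ q) U q]: greatest fixpoint, start Z0 = {0, 2, 3, 4, 5, 6, 7}, keep only states in Sat with every successor in Z. Z1 = {0, 2, 3, 5, 6, 7}; Z2 = {0, 2, 5, 6, 7}; Z3 = {0, 5, 6, 7}; Z4 = {0, 5, 7}; fixed.
Sat(AG A[(r ∧ q) U q]) = {0, 5, 7}
7 ∈ Sat(AG A[(r ∧ q) U q]) = {0, 5, 7}, so the formula holds at 7.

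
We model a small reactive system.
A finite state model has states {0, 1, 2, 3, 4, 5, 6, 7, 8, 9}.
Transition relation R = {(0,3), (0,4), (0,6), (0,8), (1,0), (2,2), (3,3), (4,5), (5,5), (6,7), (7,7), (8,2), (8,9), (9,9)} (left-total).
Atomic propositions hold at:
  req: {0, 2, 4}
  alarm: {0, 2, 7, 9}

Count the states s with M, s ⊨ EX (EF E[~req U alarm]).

Sat(~req) = {1, 3, 5, 6, 7, 8, 9}
E[~req U alarm]: least fixpoint, start Z0 = Sat(alarm) = {0, 2, 7, 9}, add states in Sat(~req) with some successor in Z. Z1 = {0, 1, 2, 6, 7, 8, 9}; fixed.
Sat(E[~req U alarm]) = {0, 1, 2, 6, 7, 8, 9}
EF E[~req U alarm]: least fixpoint, start Z0 = {0, 1, 2, 6, 7, 8, 9}, add states with some successor in Z. Already a fixed point.
Sat(EF E[~req U alarm]) = {0, 1, 2, 6, 7, 8, 9}
Sat(EX (EF E[~req U alarm])) = {s : some successor in {0, 1, 2, 6, 7, 8, 9}} = {0, 1, 2, 6, 7, 8, 9}
|Sat(EX (EF E[~req U alarm]))| = |{0, 1, 2, 6, 7, 8, 9}| = 7.

7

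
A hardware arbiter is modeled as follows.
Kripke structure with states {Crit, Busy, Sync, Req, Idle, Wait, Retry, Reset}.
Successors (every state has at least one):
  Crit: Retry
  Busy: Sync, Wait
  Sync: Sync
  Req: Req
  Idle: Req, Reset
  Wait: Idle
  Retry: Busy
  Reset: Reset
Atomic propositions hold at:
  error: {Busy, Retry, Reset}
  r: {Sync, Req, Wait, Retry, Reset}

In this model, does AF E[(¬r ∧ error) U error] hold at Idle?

Sat(¬r) = {Crit, Busy, Idle}
Sat(¬r ∧ error) = {Busy}
E[(¬r ∧ error) U error]: least fixpoint, start Z0 = Sat(error) = {Busy, Retry, Reset}, add states in Sat(¬r ∧ error) with some successor in Z. Already a fixed point.
Sat(E[(¬r ∧ error) U error]) = {Busy, Retry, Reset}
AF E[(¬r ∧ error) U error]: least fixpoint, start Z0 = {Busy, Retry, Reset}, add states with every successor in Z. Z1 = {Crit, Busy, Retry, Reset}; fixed.
Sat(AF E[(¬r ∧ error) U error]) = {Crit, Busy, Retry, Reset}
Idle ∉ Sat(AF E[(¬r ∧ error) U error]) = {Crit, Busy, Retry, Reset}, so the formula does not hold at Idle.

No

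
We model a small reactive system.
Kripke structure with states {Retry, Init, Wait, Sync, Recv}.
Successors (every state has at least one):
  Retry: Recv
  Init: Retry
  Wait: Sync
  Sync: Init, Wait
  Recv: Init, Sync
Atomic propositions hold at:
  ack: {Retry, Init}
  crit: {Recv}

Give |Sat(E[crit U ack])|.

E[crit U ack]: least fixpoint, start Z0 = Sat(ack) = {Retry, Init}, add states in Sat(crit) with some successor in Z. Z1 = {Retry, Init, Recv}; fixed.
Sat(E[crit U ack]) = {Retry, Init, Recv}
|Sat(E[crit U ack])| = |{Retry, Init, Recv}| = 3.

3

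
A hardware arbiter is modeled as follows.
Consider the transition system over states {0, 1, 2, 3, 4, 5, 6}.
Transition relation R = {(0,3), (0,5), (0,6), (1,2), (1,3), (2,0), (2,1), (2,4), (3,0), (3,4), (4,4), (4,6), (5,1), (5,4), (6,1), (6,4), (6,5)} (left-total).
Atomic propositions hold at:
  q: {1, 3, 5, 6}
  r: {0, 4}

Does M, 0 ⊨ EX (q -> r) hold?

Sat(q -> r) = {0, 2, 4}
Sat(EX (q -> r)) = {s : some successor in {0, 2, 4}} = {1, 2, 3, 4, 5, 6}
0 ∉ Sat(EX (q -> r)) = {1, 2, 3, 4, 5, 6}, so the formula does not hold at 0.

No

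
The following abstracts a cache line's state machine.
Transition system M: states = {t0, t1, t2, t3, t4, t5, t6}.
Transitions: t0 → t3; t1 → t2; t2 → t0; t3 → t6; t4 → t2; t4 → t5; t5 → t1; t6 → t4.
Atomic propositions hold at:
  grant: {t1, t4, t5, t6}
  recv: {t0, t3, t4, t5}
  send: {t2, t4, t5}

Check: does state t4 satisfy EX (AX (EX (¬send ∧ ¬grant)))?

Sat(¬send) = {t0, t1, t3, t6}
Sat(¬grant) = {t0, t2, t3}
Sat(¬send ∧ ¬grant) = {t0, t3}
Sat(EX (¬send ∧ ¬grant)) = {s : some successor in {t0, t3}} = {t0, t2}
Sat(AX (EX (¬send ∧ ¬grant))) = {s : every successor in {t0, t2}} = {t1, t2}
Sat(EX (AX (EX (¬send ∧ ¬grant)))) = {s : some successor in {t1, t2}} = {t1, t4, t5}
t4 ∈ Sat(EX (AX (EX (¬send ∧ ¬grant)))) = {t1, t4, t5}, so the formula holds at t4.

Yes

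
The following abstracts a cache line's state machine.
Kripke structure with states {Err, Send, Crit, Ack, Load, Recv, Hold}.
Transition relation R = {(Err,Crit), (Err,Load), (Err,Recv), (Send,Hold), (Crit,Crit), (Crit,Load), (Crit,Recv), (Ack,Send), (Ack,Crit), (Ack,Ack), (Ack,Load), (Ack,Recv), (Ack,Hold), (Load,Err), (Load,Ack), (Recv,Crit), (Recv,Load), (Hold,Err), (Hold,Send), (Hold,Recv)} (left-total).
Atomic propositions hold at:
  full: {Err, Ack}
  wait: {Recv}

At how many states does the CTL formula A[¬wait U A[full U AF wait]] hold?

Sat(¬wait) = {Err, Send, Crit, Ack, Load, Hold}
AF wait: least fixpoint, start Z0 = {Recv}, add states with every successor in Z. Already a fixed point.
Sat(AF wait) = {Recv}
A[full U AF wait]: least fixpoint, start Z0 = Sat(AF wait) = {Recv}, add states in Sat(full) with every successor in Z. Already a fixed point.
Sat(A[full U AF wait]) = {Recv}
A[¬wait U A[full U AF wait]]: least fixpoint, start Z0 = Sat(A[full U AF wait]) = {Recv}, add states in Sat(¬wait) with every successor in Z. Already a fixed point.
Sat(A[¬wait U A[full U AF wait]]) = {Recv}
|Sat(A[¬wait U A[full U AF wait]])| = |{Recv}| = 1.

1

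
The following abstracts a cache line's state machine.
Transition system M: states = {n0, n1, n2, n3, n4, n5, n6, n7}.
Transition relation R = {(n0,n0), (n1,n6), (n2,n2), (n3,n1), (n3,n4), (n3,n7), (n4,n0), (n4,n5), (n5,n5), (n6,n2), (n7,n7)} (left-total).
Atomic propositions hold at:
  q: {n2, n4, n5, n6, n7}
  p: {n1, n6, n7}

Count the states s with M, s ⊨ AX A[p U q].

6

A[p U q]: least fixpoint, start Z0 = Sat(q) = {n2, n4, n5, n6, n7}, add states in Sat(p) with every successor in Z. Z1 = {n1, n2, n4, n5, n6, n7}; fixed.
Sat(A[p U q]) = {n1, n2, n4, n5, n6, n7}
Sat(AX A[p U q]) = {s : every successor in {n1, n2, n4, n5, n6, n7}} = {n1, n2, n3, n5, n6, n7}
|Sat(AX A[p U q])| = |{n1, n2, n3, n5, n6, n7}| = 6.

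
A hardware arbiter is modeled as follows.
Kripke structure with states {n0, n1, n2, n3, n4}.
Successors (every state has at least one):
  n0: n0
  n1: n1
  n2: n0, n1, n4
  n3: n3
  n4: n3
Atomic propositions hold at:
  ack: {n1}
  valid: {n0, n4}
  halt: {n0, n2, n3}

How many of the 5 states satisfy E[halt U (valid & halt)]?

Sat(valid & halt) = {n0}
E[halt U (valid & halt)]: least fixpoint, start Z0 = Sat((valid & halt)) = {n0}, add states in Sat(halt) with some successor in Z. Z1 = {n0, n2}; fixed.
Sat(E[halt U (valid & halt)]) = {n0, n2}
|Sat(E[halt U (valid & halt)])| = |{n0, n2}| = 2.

2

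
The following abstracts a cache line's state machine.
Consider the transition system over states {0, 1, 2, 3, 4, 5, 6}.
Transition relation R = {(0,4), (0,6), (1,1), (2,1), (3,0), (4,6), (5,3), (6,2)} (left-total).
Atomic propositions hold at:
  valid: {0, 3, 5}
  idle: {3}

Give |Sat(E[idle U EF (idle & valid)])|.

2

Sat(idle & valid) = {3}
EF (idle & valid): least fixpoint, start Z0 = {3}, add states with some successor in Z. Z1 = {3, 5}; fixed.
Sat(EF (idle & valid)) = {3, 5}
E[idle U EF (idle & valid)]: least fixpoint, start Z0 = Sat(EF (idle & valid)) = {3, 5}, add states in Sat(idle) with some successor in Z. Already a fixed point.
Sat(E[idle U EF (idle & valid)]) = {3, 5}
|Sat(E[idle U EF (idle & valid)])| = |{3, 5}| = 2.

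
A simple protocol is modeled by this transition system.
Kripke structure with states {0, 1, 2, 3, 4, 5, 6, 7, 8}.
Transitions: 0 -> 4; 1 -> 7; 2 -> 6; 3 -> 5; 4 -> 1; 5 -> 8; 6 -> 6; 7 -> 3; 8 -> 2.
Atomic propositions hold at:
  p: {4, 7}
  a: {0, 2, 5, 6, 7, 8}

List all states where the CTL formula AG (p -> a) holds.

Sat(p -> a) = {0, 1, 2, 3, 5, 6, 7, 8}
AG (p -> a): greatest fixpoint, start Z0 = {0, 1, 2, 3, 5, 6, 7, 8}, keep only states in Sat with every successor in Z. Z1 = {1, 2, 3, 5, 6, 7, 8}; fixed.
Sat(AG (p -> a)) = {1, 2, 3, 5, 6, 7, 8}

{1, 2, 3, 5, 6, 7, 8}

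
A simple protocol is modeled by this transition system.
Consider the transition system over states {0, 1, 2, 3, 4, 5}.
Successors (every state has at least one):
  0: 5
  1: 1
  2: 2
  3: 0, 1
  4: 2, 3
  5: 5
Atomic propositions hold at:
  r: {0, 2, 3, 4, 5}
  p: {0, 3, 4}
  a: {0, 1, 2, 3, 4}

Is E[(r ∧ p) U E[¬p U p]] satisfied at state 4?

Sat(r ∧ p) = {0, 3, 4}
Sat(¬p) = {1, 2, 5}
E[¬p U p]: least fixpoint, start Z0 = Sat(p) = {0, 3, 4}, add states in Sat(¬p) with some successor in Z. Already a fixed point.
Sat(E[¬p U p]) = {0, 3, 4}
E[(r ∧ p) U E[¬p U p]]: least fixpoint, start Z0 = Sat(E[¬p U p]) = {0, 3, 4}, add states in Sat(r ∧ p) with some successor in Z. Already a fixed point.
Sat(E[(r ∧ p) U E[¬p U p]]) = {0, 3, 4}
4 ∈ Sat(E[(r ∧ p) U E[¬p U p]]) = {0, 3, 4}, so the formula holds at 4.

Yes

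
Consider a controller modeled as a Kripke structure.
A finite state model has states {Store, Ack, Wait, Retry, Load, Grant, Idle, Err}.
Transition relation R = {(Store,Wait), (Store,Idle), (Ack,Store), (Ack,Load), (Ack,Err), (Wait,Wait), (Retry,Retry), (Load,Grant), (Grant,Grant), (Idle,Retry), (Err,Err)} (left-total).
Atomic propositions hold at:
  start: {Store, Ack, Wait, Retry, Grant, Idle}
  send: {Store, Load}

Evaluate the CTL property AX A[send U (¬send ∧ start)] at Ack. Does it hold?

No

Sat(¬send) = {Ack, Wait, Retry, Grant, Idle, Err}
Sat(¬send ∧ start) = {Ack, Wait, Retry, Grant, Idle}
A[send U (¬send ∧ start)]: least fixpoint, start Z0 = Sat((¬send ∧ start)) = {Ack, Wait, Retry, Grant, Idle}, add states in Sat(send) with every successor in Z. Z1 = {Store, Ack, Wait, Retry, Load, Grant, Idle}; fixed.
Sat(A[send U (¬send ∧ start)]) = {Store, Ack, Wait, Retry, Load, Grant, Idle}
Sat(AX A[send U (¬send ∧ start)]) = {s : every successor in {Store, Ack, Wait, Retry, Load, Grant, Idle}} = {Store, Wait, Retry, Load, Grant, Idle}
Ack ∉ Sat(AX A[send U (¬send ∧ start)]) = {Store, Wait, Retry, Load, Grant, Idle}, so the formula does not hold at Ack.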